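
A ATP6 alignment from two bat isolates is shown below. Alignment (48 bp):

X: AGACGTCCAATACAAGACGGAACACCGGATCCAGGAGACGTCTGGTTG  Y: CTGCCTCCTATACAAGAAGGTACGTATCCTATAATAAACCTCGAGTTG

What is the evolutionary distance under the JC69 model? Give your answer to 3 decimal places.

0.657

The sequences differ at 21 of 48 sites, so p = 21/48 = 0.4375.
d = −(3/4) ln(1 − 4p/3) = −0.75 ln(1 − 0.583333) = −0.75 ln(0.416667)
  = −0.75 × (-0.875468) = 0.656601 substitutions/site.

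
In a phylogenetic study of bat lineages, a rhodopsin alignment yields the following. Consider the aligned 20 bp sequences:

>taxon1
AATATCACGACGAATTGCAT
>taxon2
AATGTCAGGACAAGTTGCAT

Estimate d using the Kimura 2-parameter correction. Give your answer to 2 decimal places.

0.24

Of 20 sites, 3 differences are transitions and 1 are transversions, so P = 3/20 = 0.15 and Q = 1/20 = 0.05.
Under the Kimura two-parameter model, d = −½ ln(1 − 2P − Q) − ¼ ln(1 − 2Q).
1 − 2P − Q = 0.65, giving −½ ln(0.65) = 0.215391.
1 − 2Q = 0.9, giving −¼ ln(0.9) = 0.026340.
d = 0.215391 + 0.026340 = 0.241731.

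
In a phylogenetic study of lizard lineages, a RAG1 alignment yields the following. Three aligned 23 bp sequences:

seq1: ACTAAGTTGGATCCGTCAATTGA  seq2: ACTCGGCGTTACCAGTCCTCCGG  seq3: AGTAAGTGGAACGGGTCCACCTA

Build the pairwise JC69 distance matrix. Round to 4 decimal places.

d(seq1,seq2) = 1.0507, d(seq1,seq3) = 0.6501, d(seq2,seq3) = 0.7614

seq1–seq2: 13/23 sites differ → p ≈ 0.565217, d = −0.75 ln(1 − 0.753623) = 1.050669 ≈ 1.0507.
seq1–seq3: 10/23 sites differ → p ≈ 0.434783, d = −0.75 ln(1 − 0.579711) = 0.650110 ≈ 0.6501.
seq2–seq3: 11/23 sites differ → p ≈ 0.478261, d = −0.75 ln(1 − 0.637681) = 0.761423 ≈ 0.7614.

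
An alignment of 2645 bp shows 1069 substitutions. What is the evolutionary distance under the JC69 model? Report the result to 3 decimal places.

p = 1069/2645 ≈ 0.404159.
d = −(3/4) ln(1 − 4p/3) = −0.75 ln(1 − 0.538879) = −0.75 ln(0.461121)
  = −0.75 × (-0.774095) = 0.580571 substitutions/site.

0.581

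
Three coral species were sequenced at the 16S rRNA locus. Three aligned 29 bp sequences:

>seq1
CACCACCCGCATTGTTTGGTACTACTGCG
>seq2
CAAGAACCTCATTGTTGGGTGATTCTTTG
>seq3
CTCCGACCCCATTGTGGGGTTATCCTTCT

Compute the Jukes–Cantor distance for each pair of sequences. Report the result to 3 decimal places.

seq1–seq2: 10/29 sites differ → p ≈ 0.344828, d = −0.75 ln(1 − 0.459771) = 0.461822 ≈ 0.462.
seq1–seq3: 11/29 sites differ → p ≈ 0.37931, d = −0.75 ln(1 − 0.505747) = 0.528531 ≈ 0.529.
seq2–seq3: 10/29 sites differ → p ≈ 0.344828, d = −0.75 ln(1 − 0.459771) = 0.461822 ≈ 0.462.

d(seq1,seq2) = 0.462, d(seq1,seq3) = 0.529, d(seq2,seq3) = 0.462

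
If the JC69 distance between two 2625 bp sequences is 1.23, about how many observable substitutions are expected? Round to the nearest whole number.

1587

Invert JC69: p = (3/4)(1 − e^(−4d/3)) = 0.75 × (1 − e^(-1.64)) = 0.75 × (1 − 0.193980) = 0.604515.
Expected differing sites = pL ≈ 0.604515 × 2625 = 1586.851875 ≈ 1587.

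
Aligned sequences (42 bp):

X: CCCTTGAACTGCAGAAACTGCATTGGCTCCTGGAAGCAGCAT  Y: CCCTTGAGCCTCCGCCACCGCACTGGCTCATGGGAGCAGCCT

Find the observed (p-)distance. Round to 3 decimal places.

The sequences differ at 11 of 42 positions.
p = 11/42 = 0.261904… ≈ 0.262 (to 3 d.p.).

0.262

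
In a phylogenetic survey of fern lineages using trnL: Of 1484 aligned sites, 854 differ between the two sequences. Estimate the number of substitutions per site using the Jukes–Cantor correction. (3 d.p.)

1.093

p = 854/1484 ≈ 0.575472.
d = −(3/4) ln(1 − 4p/3) = −0.75 ln(1 − 0.767296) = −0.75 ln(0.232704)
  = −0.75 × (-1.457988) = 1.093491 substitutions/site.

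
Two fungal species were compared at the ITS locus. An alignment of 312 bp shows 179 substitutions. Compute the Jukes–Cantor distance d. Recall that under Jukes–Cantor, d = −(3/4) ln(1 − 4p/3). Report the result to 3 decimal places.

p = 179/312 ≈ 0.573718.
d = −(3/4) ln(1 − 4p/3) = −0.75 ln(1 − 0.764957) = −0.75 ln(0.235043)
  = −0.75 × (-1.447987) = 1.085990 substitutions/site.

1.086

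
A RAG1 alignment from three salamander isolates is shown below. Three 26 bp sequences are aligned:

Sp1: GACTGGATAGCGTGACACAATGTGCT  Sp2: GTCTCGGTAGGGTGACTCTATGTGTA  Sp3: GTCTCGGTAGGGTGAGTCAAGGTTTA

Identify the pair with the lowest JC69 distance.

Sp2 and Sp3

Sp1–Sp2: 8/26 differ, p = 0.308, d = 0.396.
Sp1–Sp3: 10/26 differ, p = 0.385, d = 0.539.
Sp2–Sp3: 4/26 differ, p = 0.154, d = 0.172.
The smallest distance is between Sp2 and Sp3.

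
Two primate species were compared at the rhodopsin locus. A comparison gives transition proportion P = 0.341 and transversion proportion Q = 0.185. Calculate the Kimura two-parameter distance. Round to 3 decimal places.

Under the Kimura two-parameter model, d = −½ ln(1 − 2P − Q) − ¼ ln(1 − 2Q).
1 − 2P − Q = 0.133, giving −½ ln(0.133) = 1.008703.
1 − 2Q = 0.63, giving −¼ ln(0.63) = 0.115509.
d = 1.008703 + 0.115509 = 1.124212.

1.124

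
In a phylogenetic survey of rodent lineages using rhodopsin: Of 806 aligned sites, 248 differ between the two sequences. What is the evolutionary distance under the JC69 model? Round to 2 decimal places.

p = 248/806 ≈ 0.307692.
d = −(3/4) ln(1 − 4p/3) = −0.75 ln(1 − 0.410256) = −0.75 ln(0.589744)
  = −0.75 × (-0.528067) = 0.396050 substitutions/site.

0.40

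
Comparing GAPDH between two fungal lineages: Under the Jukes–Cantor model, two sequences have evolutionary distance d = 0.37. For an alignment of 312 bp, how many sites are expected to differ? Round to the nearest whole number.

Invert JC69: p = (3/4)(1 − e^(−4d/3)) = 0.75 × (1 − e^(-0.493333)) = 0.75 × (1 − 0.610588) = 0.292059.
Expected differing sites = pL ≈ 0.292059 × 312 = 91.122408 ≈ 91.

91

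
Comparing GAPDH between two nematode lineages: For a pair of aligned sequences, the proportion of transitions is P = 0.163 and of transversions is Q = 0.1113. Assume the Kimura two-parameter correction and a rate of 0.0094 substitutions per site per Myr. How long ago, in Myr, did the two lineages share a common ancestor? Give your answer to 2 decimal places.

18.64

Under the Kimura two-parameter model, d = −½ ln(1 − 2P − Q) − ¼ ln(1 − 2Q).
1 − 2P − Q = 0.5627, giving −½ ln(0.5627) = 0.287504.
1 − 2Q = 0.7774, giving −¼ ln(0.7774) = 0.062950.
d = 0.287504 + 0.062950 = 0.350454.
Under a molecular clock d = 2μt, so t = d/(2μ) = 0.350454 / (2 × 0.0094) = 18.64 Myr.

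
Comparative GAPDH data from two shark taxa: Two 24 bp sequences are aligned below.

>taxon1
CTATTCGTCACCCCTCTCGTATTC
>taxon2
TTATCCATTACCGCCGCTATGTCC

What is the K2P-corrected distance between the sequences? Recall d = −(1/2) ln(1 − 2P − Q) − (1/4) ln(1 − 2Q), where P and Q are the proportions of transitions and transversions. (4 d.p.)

1.2880

Of 24 sites, 10 differences are transitions and 2 are transversions, so P = 10/24 ≈ 0.416667 and Q = 2/24 ≈ 0.083333.
Under the Kimura two-parameter model, d = −½ ln(1 − 2P − Q) − ¼ ln(1 − 2Q).
1 − 2P − Q = 0.083333, giving −½ ln(0.083333) = 1.242455.
1 − 2Q = 0.833334, giving −¼ ln(0.833334) = 0.045580.
d = 1.242455 + 0.045580 = 1.288035.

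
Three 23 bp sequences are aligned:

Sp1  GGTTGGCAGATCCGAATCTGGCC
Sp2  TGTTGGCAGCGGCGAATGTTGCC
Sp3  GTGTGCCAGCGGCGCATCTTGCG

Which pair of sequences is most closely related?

Sp1 and Sp2

Sp1–Sp2: 6/23 differ, p = 0.261, d = 0.321.
Sp1–Sp3: 9/23 differ, p = 0.391, d = 0.553.
Sp2–Sp3: 7/23 differ, p = 0.304, d = 0.390.
The smallest distance is between Sp1 and Sp2.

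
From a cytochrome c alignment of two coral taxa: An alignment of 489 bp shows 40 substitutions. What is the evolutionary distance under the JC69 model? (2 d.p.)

p = 40/489 ≈ 0.0818.
d = −(3/4) ln(1 − 4p/3) = −0.75 ln(1 − 0.109067) = −0.75 ln(0.890933)
  = −0.75 × (-0.115486) = 0.086615 substitutions/site.

0.09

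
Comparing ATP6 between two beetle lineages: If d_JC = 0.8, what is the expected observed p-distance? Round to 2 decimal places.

0.49

p = (3/4)(1 − e^(−4d/3)) = 0.75 × (1 − e^(-1.066667)) = 0.75 × (1 − 0.344154) = 0.491885.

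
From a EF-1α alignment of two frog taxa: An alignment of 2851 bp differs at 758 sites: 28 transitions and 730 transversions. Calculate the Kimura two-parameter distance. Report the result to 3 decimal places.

P = 28/2851 ≈ 0.009821 and Q = 730/2851 ≈ 0.256051.
Under the Kimura two-parameter model, d = −½ ln(1 − 2P − Q) − ¼ ln(1 − 2Q).
1 − 2P − Q = 0.724307, giving −½ ln(0.724307) = 0.161270.
1 − 2Q = 0.487898, giving −¼ ln(0.487898) = 0.179412.
d = 0.161270 + 0.179412 = 0.340682.

0.341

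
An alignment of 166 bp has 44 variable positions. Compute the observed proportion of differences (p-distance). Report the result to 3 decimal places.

p = 44/166 = 0.265060… ≈ 0.265 (to 3 d.p.).

0.265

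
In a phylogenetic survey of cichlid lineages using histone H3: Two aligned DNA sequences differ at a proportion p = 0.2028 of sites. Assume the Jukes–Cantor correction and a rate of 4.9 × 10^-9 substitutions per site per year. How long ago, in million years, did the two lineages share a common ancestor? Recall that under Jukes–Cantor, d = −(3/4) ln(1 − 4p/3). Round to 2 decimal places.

24.13

d = −(3/4) ln(1 − 4p/3) = −0.75 ln(1 − 0.2704) = −0.75 ln(0.7296)
  = −0.75 × (-0.315259) = 0.236444 substitutions/site.
Under a molecular clock d = 2μt, so t = d/(2μ) = 0.236444 / (2 × 4.9 × 10^-9) = 24.13 million years.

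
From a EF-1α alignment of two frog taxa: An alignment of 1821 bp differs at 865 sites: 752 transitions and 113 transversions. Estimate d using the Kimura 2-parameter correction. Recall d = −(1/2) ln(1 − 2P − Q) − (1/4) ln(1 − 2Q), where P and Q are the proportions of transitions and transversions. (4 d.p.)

P = 752/1821 ≈ 0.41296 and Q = 113/1821 ≈ 0.062054.
Under the Kimura two-parameter model, d = −½ ln(1 − 2P − Q) − ¼ ln(1 − 2Q).
1 − 2P − Q = 0.112026, giving −½ ln(0.112026) = 1.094512.
1 − 2Q = 0.875892, giving −¼ ln(0.875892) = 0.033128.
d = 1.094512 + 0.033128 = 1.127640.

1.1276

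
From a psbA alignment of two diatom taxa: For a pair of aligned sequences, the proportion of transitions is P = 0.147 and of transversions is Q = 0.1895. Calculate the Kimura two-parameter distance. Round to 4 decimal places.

0.4494

Under the Kimura two-parameter model, d = −½ ln(1 − 2P − Q) − ¼ ln(1 − 2Q).
1 − 2P − Q = 0.5165, giving −½ ln(0.5165) = 0.330340.
1 − 2Q = 0.621, giving −¼ ln(0.621) = 0.119106.
d = 0.330340 + 0.119106 = 0.449446.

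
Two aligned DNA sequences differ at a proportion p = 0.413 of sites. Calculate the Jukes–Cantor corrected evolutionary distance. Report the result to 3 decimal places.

d = −(3/4) ln(1 − 4p/3) = −0.75 ln(1 − 0.550667) = −0.75 ln(0.449333)
  = −0.75 × (-0.799991) = 0.599993 substitutions/site.

0.600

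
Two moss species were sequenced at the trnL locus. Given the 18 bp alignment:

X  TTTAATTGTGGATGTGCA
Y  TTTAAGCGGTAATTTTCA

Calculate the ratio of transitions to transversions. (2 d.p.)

Transitions are A↔G and C↔T; transversions are all other mismatches.
Transitions: 2. Transversions: 5.
R = 2/5 = 0.40.

0.40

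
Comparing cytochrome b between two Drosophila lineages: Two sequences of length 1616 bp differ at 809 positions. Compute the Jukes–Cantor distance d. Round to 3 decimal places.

0.826

p = 809/1616 ≈ 0.500619.
d = −(3/4) ln(1 − 4p/3) = −0.75 ln(1 − 0.667492) = −0.75 ln(0.332508)
  = −0.75 × (-1.101091) = 0.825818 substitutions/site.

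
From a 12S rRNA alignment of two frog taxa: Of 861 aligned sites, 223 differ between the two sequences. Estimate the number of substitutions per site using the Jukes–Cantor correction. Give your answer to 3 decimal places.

0.318

p = 223/861 ≈ 0.259001.
d = −(3/4) ln(1 − 4p/3) = −0.75 ln(1 − 0.345335) = −0.75 ln(0.654665)
  = −0.75 × (-0.423632) = 0.317724 substitutions/site.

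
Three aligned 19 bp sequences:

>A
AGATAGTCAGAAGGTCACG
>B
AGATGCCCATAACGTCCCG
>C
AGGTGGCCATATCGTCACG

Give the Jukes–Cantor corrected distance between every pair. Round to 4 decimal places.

A–B: 6/19 sites differ → p ≈ 0.315789, d = −0.75 ln(1 − 0.421052) = 0.409907 ≈ 0.4099.
A–C: 6/19 sites differ → p ≈ 0.315789, d = −0.75 ln(1 − 0.421052) = 0.409907 ≈ 0.4099.
B–C: 4/19 sites differ → p ≈ 0.210526, d = −0.75 ln(1 − 0.280701) = 0.247109 ≈ 0.2471.

d(A,B) = 0.4099, d(A,C) = 0.4099, d(B,C) = 0.2471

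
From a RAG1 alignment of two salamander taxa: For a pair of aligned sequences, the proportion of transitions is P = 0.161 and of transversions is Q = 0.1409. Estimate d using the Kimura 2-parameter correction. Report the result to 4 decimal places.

0.3935

Under the Kimura two-parameter model, d = −½ ln(1 − 2P − Q) − ¼ ln(1 − 2Q).
1 − 2P − Q = 0.5371, giving −½ ln(0.5371) = 0.310785.
1 − 2Q = 0.7182, giving −¼ ln(0.7182) = 0.082752.
d = 0.310785 + 0.082752 = 0.393537.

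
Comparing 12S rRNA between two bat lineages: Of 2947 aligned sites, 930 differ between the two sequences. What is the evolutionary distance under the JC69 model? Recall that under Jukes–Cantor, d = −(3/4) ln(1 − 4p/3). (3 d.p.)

0.410

p = 930/2947 ≈ 0.315575.
d = −(3/4) ln(1 − 4p/3) = −0.75 ln(1 − 0.420767) = −0.75 ln(0.579233)
  = −0.75 × (-0.546050) = 0.409538 substitutions/site.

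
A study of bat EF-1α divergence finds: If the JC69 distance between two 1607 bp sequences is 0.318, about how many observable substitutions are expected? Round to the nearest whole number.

Invert JC69: p = (3/4)(1 − e^(−4d/3)) = 0.75 × (1 − e^(-0.424)) = 0.75 × (1 − 0.654424) = 0.259182.
Expected differing sites = pL ≈ 0.259182 × 1607 = 416.505474 ≈ 417.

417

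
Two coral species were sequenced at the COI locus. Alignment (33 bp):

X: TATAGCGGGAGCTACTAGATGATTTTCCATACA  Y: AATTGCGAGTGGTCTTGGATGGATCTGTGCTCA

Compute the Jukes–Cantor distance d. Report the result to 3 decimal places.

The sequences differ at 16 of 33 sites, so p = 16/33 ≈ 0.484848.
d = −(3/4) ln(1 − 4p/3) = −0.75 ln(1 − 0.646464) = −0.75 ln(0.353536)
  = −0.75 × (-1.039770) = 0.779828 substitutions/site.

0.780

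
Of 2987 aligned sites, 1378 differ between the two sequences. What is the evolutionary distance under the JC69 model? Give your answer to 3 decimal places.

0.716

p = 1378/2987 ≈ 0.461332.
d = −(3/4) ln(1 − 4p/3) = −0.75 ln(1 − 0.615109) = −0.75 ln(0.384891)
  = −0.75 × (-0.954795) = 0.716096 substitutions/site.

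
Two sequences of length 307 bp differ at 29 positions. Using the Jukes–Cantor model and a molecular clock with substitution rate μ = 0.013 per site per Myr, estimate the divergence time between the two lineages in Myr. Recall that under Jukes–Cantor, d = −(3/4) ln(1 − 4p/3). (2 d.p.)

p = 29/307 ≈ 0.094463.
d = −(3/4) ln(1 − 4p/3) = −0.75 ln(1 − 0.125951) = −0.75 ln(0.874049)
  = −0.75 × (-0.134619) = 0.100964 substitutions/site.
Under a molecular clock d = 2μt, so t = d/(2μ) = 0.100964 / (2 × 0.013) = 3.88 Myr.

3.88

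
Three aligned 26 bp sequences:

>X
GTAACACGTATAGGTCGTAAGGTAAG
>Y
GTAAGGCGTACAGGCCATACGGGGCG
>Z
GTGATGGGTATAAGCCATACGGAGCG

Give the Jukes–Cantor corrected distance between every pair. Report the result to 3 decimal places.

d(X,Y) = 0.464, d(X,Z) = 0.623, d(Y,Z) = 0.276

X–Y: 9/26 sites differ → p ≈ 0.346154, d = −0.75 ln(1 − 0.461539) = 0.464280 ≈ 0.464.
X–Z: 11/26 sites differ → p ≈ 0.423077, d = −0.75 ln(1 − 0.564103) = 0.622762 ≈ 0.623.
Y–Z: 6/26 sites differ → p ≈ 0.230769, d = −0.75 ln(1 − 0.307692) = 0.275793 ≈ 0.276.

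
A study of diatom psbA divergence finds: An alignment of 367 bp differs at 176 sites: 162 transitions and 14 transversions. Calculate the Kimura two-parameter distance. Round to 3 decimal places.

1.289

P = 162/367 ≈ 0.441417 and Q = 14/367 ≈ 0.038147.
Under the Kimura two-parameter model, d = −½ ln(1 − 2P − Q) − ¼ ln(1 − 2Q).
1 − 2P − Q = 0.079019, giving −½ ln(0.079019) = 1.269033.
1 − 2Q = 0.923706, giving −¼ ln(0.923706) = 0.019840.
d = 1.269033 + 0.019840 = 1.288873.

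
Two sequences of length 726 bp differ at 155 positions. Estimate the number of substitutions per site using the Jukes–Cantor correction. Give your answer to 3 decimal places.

0.251

p = 155/726 ≈ 0.213499.
d = −(3/4) ln(1 − 4p/3) = −0.75 ln(1 − 0.284665) = −0.75 ln(0.715335)
  = −0.75 × (-0.335004) = 0.251253 substitutions/site.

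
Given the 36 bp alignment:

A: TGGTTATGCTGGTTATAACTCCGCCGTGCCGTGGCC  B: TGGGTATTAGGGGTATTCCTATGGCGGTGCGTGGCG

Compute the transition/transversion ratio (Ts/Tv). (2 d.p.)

0.08

Transitions are A↔G and C↔T; transversions are all other mismatches.
Transitions: 1. Transversions: 13.
R = 1/13 = 0.076923… ≈ 0.08 (to 2 d.p.).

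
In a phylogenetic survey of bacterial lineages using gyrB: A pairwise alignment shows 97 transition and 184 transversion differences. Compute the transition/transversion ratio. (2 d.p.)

0.53

R = 97/184 = 0.527173… ≈ 0.53 (to 2 d.p.).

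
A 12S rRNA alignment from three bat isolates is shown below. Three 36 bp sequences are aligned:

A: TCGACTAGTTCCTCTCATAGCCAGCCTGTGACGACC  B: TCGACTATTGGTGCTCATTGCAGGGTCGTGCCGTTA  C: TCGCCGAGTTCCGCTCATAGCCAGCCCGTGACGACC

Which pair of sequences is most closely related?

A and C

A–B: 15/36 differ, p = 0.417, d = 0.608.
A–C: 4/36 differ, p = 0.111, d = 0.120.
B–C: 15/36 differ, p = 0.417, d = 0.608.
The smallest distance is between A and C.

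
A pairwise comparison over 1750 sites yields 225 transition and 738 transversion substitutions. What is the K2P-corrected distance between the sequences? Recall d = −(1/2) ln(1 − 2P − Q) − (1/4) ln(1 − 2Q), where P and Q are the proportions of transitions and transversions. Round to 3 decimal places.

1.031

P = 225/1750 ≈ 0.128571 and Q = 738/1750 ≈ 0.421714.
Under the Kimura two-parameter model, d = −½ ln(1 − 2P − Q) − ¼ ln(1 − 2Q).
1 − 2P − Q = 0.321144, giving −½ ln(0.321144) = 0.567933.
1 − 2Q = 0.156572, giving −¼ ln(0.156572) = 0.463560.
d = 0.567933 + 0.463560 = 1.031493.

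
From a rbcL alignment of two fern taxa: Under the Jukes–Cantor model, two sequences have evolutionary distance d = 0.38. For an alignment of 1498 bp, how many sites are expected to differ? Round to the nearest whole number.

Invert JC69: p = (3/4)(1 − e^(−4d/3)) = 0.75 × (1 − e^(-0.506667)) = 0.75 × (1 − 0.602500) = 0.298125.
Expected differing sites = pL ≈ 0.298125 × 1498 = 446.59125 ≈ 447.

447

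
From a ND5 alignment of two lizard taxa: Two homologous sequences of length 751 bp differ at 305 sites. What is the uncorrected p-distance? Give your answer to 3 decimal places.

0.406

p = 305/751 = 0.406125… ≈ 0.406 (to 3 d.p.).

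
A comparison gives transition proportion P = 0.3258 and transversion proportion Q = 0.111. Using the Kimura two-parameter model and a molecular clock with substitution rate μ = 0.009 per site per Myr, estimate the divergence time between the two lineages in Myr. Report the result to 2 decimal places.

43.43

Under the Kimura two-parameter model, d = −½ ln(1 − 2P − Q) − ¼ ln(1 − 2Q).
1 − 2P − Q = 0.2374, giving −½ ln(0.2374) = 0.719004.
1 − 2Q = 0.778, giving −¼ ln(0.778) = 0.062757.
d = 0.719004 + 0.062757 = 0.781761.
Under a molecular clock d = 2μt, so t = d/(2μ) = 0.781761 / (2 × 0.009) = 43.43 Myr.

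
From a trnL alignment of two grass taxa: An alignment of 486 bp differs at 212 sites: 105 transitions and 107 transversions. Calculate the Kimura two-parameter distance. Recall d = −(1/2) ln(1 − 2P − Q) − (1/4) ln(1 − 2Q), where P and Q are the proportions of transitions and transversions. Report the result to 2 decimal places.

P = 105/486 ≈ 0.216049 and Q = 107/486 ≈ 0.220165.
Under the Kimura two-parameter model, d = −½ ln(1 − 2P − Q) − ¼ ln(1 − 2Q).
1 − 2P − Q = 0.347737, giving −½ ln(0.347737) = 0.528154.
1 − 2Q = 0.55967, giving −¼ ln(0.55967) = 0.145102.
d = 0.528154 + 0.145102 = 0.673256.

0.67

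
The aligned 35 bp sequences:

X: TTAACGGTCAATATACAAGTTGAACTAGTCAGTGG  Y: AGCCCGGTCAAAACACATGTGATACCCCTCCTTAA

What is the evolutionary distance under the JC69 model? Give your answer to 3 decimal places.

0.782

The sequences differ at 17 of 35 sites, so p = 17/35 ≈ 0.485714.
d = −(3/4) ln(1 − 4p/3) = −0.75 ln(1 − 0.647619) = −0.75 ln(0.352381)
  = −0.75 × (-1.043042) = 0.782282 substitutions/site.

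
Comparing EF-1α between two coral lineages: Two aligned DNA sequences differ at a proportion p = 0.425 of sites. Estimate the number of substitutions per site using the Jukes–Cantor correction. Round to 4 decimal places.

0.6272

d = −(3/4) ln(1 − 4p/3) = −0.75 ln(1 − 0.566667) = −0.75 ln(0.433333)
  = −0.75 × (-0.836249) = 0.627187 substitutions/site.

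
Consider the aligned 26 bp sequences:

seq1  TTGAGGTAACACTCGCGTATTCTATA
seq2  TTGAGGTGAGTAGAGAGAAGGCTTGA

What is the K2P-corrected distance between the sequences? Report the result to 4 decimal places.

0.8145

Of 26 sites, 1 differences are transitions and 11 are transversions, so P = 1/26 ≈ 0.038462 and Q = 11/26 ≈ 0.423077.
Under the Kimura two-parameter model, d = −½ ln(1 − 2P − Q) − ¼ ln(1 − 2Q).
1 − 2P − Q = 0.499999, giving −½ ln(0.499999) = 0.346575.
1 − 2Q = 0.153846, giving −¼ ln(0.153846) = 0.467951.
d = 0.346575 + 0.467951 = 0.814526.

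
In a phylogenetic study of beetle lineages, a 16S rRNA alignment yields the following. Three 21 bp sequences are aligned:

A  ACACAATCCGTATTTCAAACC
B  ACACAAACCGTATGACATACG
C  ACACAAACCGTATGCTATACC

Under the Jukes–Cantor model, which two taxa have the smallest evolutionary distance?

B and C

A–B: 5/21 differ, p = 0.238, d = 0.286.
A–C: 5/21 differ, p = 0.238, d = 0.286.
B–C: 3/21 differ, p = 0.143, d = 0.158.
The smallest distance is between B and C.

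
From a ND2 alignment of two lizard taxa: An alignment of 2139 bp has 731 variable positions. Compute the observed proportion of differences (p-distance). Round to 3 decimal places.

0.342

p = 731/2139 = 0.341748… ≈ 0.342 (to 3 d.p.).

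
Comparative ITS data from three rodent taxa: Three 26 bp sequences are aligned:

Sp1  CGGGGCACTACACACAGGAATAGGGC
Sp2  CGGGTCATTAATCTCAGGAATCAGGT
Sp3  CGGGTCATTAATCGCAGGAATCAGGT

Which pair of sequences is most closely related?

Sp2 and Sp3

Sp1–Sp2: 8/26 differ, p = 0.308, d = 0.396.
Sp1–Sp3: 8/26 differ, p = 0.308, d = 0.396.
Sp2–Sp3: 1/26 differ, p = 0.038, d = 0.039.
The smallest distance is between Sp2 and Sp3.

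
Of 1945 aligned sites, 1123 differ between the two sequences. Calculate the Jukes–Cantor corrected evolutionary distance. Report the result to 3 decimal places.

p = 1123/1945 ≈ 0.577378.
d = −(3/4) ln(1 − 4p/3) = −0.75 ln(1 − 0.769837) = −0.75 ln(0.230163)
  = −0.75 × (-1.468968) = 1.101726 substitutions/site.

1.102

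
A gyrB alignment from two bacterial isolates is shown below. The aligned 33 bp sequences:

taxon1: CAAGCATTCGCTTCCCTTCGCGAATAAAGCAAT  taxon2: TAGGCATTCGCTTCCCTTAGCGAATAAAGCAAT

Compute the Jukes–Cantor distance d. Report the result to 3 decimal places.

The sequences differ at 3 of 33 sites (1, 3, 19), so p = 3/33 ≈ 0.090909.
d = −(3/4) ln(1 − 4p/3) = −0.75 ln(1 − 0.121212) = −0.75 ln(0.878788)
  = −0.75 × (-0.129212) = 0.096909 substitutions/site.

0.097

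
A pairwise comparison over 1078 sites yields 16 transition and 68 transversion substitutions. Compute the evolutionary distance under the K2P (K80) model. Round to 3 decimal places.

0.082

P = 16/1078 ≈ 0.014842 and Q = 68/1078 ≈ 0.06308.
Under the Kimura two-parameter model, d = −½ ln(1 − 2P − Q) − ¼ ln(1 − 2Q).
1 − 2P − Q = 0.907236, giving −½ ln(0.907236) = 0.048676.
1 − 2Q = 0.87384, giving −¼ ln(0.87384) = 0.033714.
d = 0.048676 + 0.033714 = 0.082390.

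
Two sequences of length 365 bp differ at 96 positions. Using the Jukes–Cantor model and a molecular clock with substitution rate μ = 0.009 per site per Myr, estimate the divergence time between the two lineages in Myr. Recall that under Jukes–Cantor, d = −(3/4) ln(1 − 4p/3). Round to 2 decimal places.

p = 96/365 ≈ 0.263014.
d = −(3/4) ln(1 − 4p/3) = −0.75 ln(1 − 0.350685) = −0.75 ln(0.649315)
  = −0.75 × (-0.431837) = 0.323878 substitutions/site.
Under a molecular clock d = 2μt, so t = d/(2μ) = 0.323878 / (2 × 0.009) = 17.99 Myr.

17.99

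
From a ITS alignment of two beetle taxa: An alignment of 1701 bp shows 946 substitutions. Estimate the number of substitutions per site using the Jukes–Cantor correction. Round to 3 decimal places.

1.015

p = 946/1701 ≈ 0.556143.
d = −(3/4) ln(1 − 4p/3) = −0.75 ln(1 − 0.741524) = −0.75 ln(0.258476)
  = −0.75 × (-1.352952) = 1.014714 substitutions/site.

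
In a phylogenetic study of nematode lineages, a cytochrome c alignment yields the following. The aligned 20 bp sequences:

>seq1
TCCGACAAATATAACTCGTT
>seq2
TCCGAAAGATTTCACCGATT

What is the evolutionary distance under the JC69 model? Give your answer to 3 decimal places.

0.471

The sequences differ at 7 of 20 sites (6, 8, 11, 13, 16, 17, 18), so p = 7/20 = 0.35.
d = −(3/4) ln(1 − 4p/3) = −0.75 ln(1 − 0.466667) = −0.75 ln(0.533333)
  = −0.75 × (-0.628609) = 0.471457 substitutions/site.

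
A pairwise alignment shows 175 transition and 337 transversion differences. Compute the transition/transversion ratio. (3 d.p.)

R = 175/337 = 0.519287… ≈ 0.519 (to 3 d.p.).

0.519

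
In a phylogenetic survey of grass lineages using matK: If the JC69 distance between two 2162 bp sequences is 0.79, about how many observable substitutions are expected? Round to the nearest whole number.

1056

Invert JC69: p = (3/4)(1 − e^(−4d/3)) = 0.75 × (1 − e^(-1.053333)) = 0.75 × (1 − 0.348773) = 0.488420.
Expected differing sites = pL ≈ 0.488420 × 2162 = 1055.96404 ≈ 1056.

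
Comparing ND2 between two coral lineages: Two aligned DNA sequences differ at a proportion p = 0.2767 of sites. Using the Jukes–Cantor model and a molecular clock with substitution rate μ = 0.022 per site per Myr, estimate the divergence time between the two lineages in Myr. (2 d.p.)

7.85

d = −(3/4) ln(1 − 4p/3) = −0.75 ln(1 − 0.368933) = −0.75 ln(0.631067)
  = −0.75 × (-0.460343) = 0.345257 substitutions/site.
Under a molecular clock d = 2μt, so t = d/(2μ) = 0.345257 / (2 × 0.022) = 7.85 Myr.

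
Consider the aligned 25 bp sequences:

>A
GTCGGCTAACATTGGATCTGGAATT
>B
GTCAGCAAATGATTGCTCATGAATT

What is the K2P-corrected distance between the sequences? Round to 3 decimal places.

Of 25 sites, 3 differences are transitions and 6 are transversions, so P = 3/25 = 0.12 and Q = 6/25 = 0.24.
Under the Kimura two-parameter model, d = −½ ln(1 − 2P − Q) − ¼ ln(1 − 2Q).
1 − 2P − Q = 0.52, giving −½ ln(0.52) = 0.326963.
1 − 2Q = 0.52, giving −¼ ln(0.52) = 0.163482.
d = 0.326963 + 0.163482 = 0.490445.

0.490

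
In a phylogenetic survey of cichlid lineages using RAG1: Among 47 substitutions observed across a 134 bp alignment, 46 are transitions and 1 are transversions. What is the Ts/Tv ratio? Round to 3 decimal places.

46.000

R = 46/1 = 46.000.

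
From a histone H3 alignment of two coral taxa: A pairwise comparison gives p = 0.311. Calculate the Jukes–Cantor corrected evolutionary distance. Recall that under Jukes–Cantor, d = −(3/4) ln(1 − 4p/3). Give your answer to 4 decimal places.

0.4017

d = −(3/4) ln(1 − 4p/3) = −0.75 ln(1 − 0.414667) = −0.75 ln(0.585333)
  = −0.75 × (-0.535574) = 0.401681 substitutions/site.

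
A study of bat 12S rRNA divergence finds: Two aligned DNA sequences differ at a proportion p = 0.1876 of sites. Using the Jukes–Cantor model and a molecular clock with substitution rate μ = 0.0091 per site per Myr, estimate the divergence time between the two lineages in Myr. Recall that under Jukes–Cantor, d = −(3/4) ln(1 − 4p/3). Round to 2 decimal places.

11.86

d = −(3/4) ln(1 − 4p/3) = −0.75 ln(1 − 0.250133) = −0.75 ln(0.749867)
  = −0.75 × (-0.287859) = 0.215894 substitutions/site.
Under a molecular clock d = 2μt, so t = d/(2μ) = 0.215894 / (2 × 0.0091) = 11.86 Myr.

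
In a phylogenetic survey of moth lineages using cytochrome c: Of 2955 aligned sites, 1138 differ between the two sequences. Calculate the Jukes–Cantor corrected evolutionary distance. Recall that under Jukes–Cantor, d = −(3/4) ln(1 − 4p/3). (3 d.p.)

p = 1138/2955 ≈ 0.38511.
d = −(3/4) ln(1 − 4p/3) = −0.75 ln(1 − 0.51348) = −0.75 ln(0.48652)
  = −0.75 × (-0.720477) = 0.540358 substitutions/site.

0.540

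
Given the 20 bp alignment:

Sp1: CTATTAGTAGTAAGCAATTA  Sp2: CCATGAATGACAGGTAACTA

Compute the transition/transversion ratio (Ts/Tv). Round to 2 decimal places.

Transitions are A↔G and C↔T; transversions are all other mismatches.
Transitions: 8. Transversions: 1.
R = 8/1 = 8.00.

8.00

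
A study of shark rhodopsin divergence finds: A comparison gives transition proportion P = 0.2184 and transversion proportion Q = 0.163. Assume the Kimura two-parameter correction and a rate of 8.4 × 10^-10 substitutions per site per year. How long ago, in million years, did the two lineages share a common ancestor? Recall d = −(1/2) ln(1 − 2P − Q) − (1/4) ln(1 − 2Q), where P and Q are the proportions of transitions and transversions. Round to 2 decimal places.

331.27

Under the Kimura two-parameter model, d = −½ ln(1 − 2P − Q) − ¼ ln(1 − 2Q).
1 − 2P − Q = 0.4002, giving −½ ln(0.4002) = 0.457895.
1 − 2Q = 0.674, giving −¼ ln(0.674) = 0.098631.
d = 0.457895 + 0.098631 = 0.556526.
Under a molecular clock d = 2μt, so t = d/(2μ) = 0.556526 / (2 × 8.4 × 10^-10) = 331.27 million years.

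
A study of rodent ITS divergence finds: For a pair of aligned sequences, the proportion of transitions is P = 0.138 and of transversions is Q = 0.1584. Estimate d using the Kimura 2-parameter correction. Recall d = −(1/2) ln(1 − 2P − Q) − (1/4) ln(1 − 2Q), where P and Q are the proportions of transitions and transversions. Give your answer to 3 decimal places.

Under the Kimura two-parameter model, d = −½ ln(1 − 2P − Q) − ¼ ln(1 − 2Q).
1 − 2P − Q = 0.5656, giving −½ ln(0.5656) = 0.284934.
1 − 2Q = 0.6832, giving −¼ ln(0.6832) = 0.095242.
d = 0.284934 + 0.095242 = 0.380176.

0.380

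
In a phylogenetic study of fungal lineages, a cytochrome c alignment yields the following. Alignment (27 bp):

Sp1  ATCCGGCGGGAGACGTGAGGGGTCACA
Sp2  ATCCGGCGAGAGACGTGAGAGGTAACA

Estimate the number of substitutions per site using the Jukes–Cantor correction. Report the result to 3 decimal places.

0.120

The sequences differ at 3 of 27 sites (9, 20, 24), so p = 3/27 ≈ 0.111111.
d = −(3/4) ln(1 − 4p/3) = −0.75 ln(1 − 0.148148) = −0.75 ln(0.851852)
  = −0.75 × (-0.160342) = 0.120257 substitutions/site.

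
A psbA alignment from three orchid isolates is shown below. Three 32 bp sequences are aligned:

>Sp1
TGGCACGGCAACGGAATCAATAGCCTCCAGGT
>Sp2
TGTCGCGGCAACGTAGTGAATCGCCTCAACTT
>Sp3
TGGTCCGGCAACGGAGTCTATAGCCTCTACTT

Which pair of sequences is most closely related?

Sp1 and Sp3

Sp1–Sp2: 9/32 differ, p = 0.281, d = 0.353.
Sp1–Sp3: 7/32 differ, p = 0.219, d = 0.259.
Sp2–Sp3: 8/32 differ, p = 0.250, d = 0.304.
The smallest distance is between Sp1 and Sp3.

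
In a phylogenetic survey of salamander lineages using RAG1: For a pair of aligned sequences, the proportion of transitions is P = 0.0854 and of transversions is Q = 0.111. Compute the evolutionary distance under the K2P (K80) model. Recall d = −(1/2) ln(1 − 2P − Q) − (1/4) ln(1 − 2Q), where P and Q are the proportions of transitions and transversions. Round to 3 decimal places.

Under the Kimura two-parameter model, d = −½ ln(1 − 2P − Q) − ¼ ln(1 − 2Q).
1 − 2P − Q = 0.7182, giving −½ ln(0.7182) = 0.165504.
1 − 2Q = 0.778, giving −¼ ln(0.778) = 0.062757.
d = 0.165504 + 0.062757 = 0.228261.

0.228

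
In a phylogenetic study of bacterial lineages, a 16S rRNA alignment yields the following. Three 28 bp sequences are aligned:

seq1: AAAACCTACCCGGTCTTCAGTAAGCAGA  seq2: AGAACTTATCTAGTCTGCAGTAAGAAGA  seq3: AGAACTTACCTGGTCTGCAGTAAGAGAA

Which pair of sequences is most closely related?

seq2 and seq3

seq1–seq2: 7/28 differ, p = 0.250, d = 0.304.
seq1–seq3: 7/28 differ, p = 0.250, d = 0.304.
seq2–seq3: 4/28 differ, p = 0.143, d = 0.158.
The smallest distance is between seq2 and seq3.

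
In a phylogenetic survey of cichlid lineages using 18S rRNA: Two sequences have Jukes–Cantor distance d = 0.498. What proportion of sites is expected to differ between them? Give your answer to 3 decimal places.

0.364

p = (3/4)(1 − e^(−4d/3)) = 0.75 × (1 − e^(-0.664)) = 0.75 × (1 − 0.514788) = 0.363909.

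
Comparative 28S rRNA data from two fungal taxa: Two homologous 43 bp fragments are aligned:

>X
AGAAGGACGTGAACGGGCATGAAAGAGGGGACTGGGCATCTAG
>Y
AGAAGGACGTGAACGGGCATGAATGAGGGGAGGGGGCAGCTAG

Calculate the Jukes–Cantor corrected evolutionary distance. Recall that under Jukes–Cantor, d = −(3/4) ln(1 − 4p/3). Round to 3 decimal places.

The sequences differ at 4 of 43 sites (24, 32, 33, 39), so p = 4/43 ≈ 0.093023.
d = −(3/4) ln(1 − 4p/3) = −0.75 ln(1 − 0.124031) = −0.75 ln(0.875969)
  = −0.75 × (-0.132425) = 0.099319 substitutions/site.

0.099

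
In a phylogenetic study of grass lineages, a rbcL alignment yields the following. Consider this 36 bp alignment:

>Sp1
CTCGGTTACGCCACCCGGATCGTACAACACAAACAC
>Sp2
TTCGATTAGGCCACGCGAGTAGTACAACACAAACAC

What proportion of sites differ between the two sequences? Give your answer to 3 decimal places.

The sequences differ at 7 of 36 positions (sites 1, 5, 9, 15, 18, 19, 21).
p = 7/36 = 0.194444… ≈ 0.194 (to 3 d.p.).

0.194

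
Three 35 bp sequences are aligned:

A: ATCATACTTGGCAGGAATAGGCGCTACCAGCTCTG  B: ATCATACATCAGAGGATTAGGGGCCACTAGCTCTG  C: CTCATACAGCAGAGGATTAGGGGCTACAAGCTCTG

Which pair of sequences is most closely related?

B and C

A–B: 8/35 differ, p = 0.229, d = 0.273.
A–C: 9/35 differ, p = 0.257, d = 0.315.
B–C: 4/35 differ, p = 0.114, d = 0.124.
The smallest distance is between B and C.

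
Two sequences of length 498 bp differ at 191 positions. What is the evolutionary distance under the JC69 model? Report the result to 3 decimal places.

0.537

p = 191/498 ≈ 0.383534.
d = −(3/4) ln(1 − 4p/3) = −0.75 ln(1 − 0.511379) = −0.75 ln(0.488621)
  = −0.75 × (-0.716168) = 0.537126 substitutions/site.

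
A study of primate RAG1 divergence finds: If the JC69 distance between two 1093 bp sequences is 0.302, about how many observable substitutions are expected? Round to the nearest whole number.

272

Invert JC69: p = (3/4)(1 − e^(−4d/3)) = 0.75 × (1 − e^(-0.402667)) = 0.75 × (1 − 0.668535) = 0.248599.
Expected differing sites = pL ≈ 0.248599 × 1093 = 271.718707 ≈ 272.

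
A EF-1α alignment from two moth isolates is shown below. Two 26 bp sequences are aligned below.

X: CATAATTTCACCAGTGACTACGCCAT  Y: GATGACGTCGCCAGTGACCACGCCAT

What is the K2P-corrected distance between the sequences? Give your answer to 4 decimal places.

Of 26 sites, 4 differences are transitions and 2 are transversions, so P = 4/26 ≈ 0.153846 and Q = 2/26 ≈ 0.076923.
Under the Kimura two-parameter model, d = −½ ln(1 − 2P − Q) − ¼ ln(1 − 2Q).
1 − 2P − Q = 0.615385, giving −½ ln(0.615385) = 0.242754.
1 − 2Q = 0.846154, giving −¼ ln(0.846154) = 0.041763.
d = 0.242754 + 0.041763 = 0.284517.

0.2845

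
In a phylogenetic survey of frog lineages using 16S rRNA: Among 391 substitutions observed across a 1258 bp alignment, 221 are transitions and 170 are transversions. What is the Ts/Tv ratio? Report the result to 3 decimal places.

R = 221/170 = 1.300.

1.300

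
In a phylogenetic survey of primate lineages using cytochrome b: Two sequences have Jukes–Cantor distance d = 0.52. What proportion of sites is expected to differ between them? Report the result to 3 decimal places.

p = (3/4)(1 − e^(−4d/3)) = 0.75 × (1 − e^(-0.693333)) = 0.75 × (1 − 0.499907) = 0.375070.

0.375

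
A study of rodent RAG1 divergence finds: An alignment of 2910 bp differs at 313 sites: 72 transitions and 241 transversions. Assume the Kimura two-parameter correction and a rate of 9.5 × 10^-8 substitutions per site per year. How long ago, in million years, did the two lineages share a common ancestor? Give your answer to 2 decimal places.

P = 72/2910 ≈ 0.024742 and Q = 241/2910 ≈ 0.082818.
Under the Kimura two-parameter model, d = −½ ln(1 − 2P − Q) − ¼ ln(1 − 2Q).
1 − 2P − Q = 0.867698, giving −½ ln(0.867698) = 0.070956.
1 − 2Q = 0.834364, giving −¼ ln(0.834364) = 0.045271.
d = 0.070956 + 0.045271 = 0.116227.
Under a molecular clock d = 2μt, so t = d/(2μ) = 0.116227 / (2 × 9.5 × 10^-8) = 0.61 million years.

0.61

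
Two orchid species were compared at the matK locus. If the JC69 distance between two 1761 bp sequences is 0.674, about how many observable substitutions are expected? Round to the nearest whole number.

783

Invert JC69: p = (3/4)(1 − e^(−4d/3)) = 0.75 × (1 − e^(-0.898667)) = 0.75 × (1 − 0.407112) = 0.444666.
Expected differing sites = pL ≈ 0.444666 × 1761 = 783.056826 ≈ 783.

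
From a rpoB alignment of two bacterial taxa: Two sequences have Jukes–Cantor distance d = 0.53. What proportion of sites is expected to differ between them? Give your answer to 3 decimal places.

p = (3/4)(1 − e^(−4d/3)) = 0.75 × (1 − e^(-0.706667)) = 0.75 × (1 − 0.493286) = 0.380036.

0.380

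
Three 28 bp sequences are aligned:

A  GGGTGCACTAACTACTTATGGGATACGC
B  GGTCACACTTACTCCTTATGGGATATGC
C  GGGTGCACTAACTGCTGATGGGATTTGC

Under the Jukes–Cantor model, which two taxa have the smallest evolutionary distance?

A and C

A–B: 6/28 differ, p = 0.214, d = 0.252.
A–C: 4/28 differ, p = 0.143, d = 0.158.
B–C: 7/28 differ, p = 0.250, d = 0.304.
The smallest distance is between A and C.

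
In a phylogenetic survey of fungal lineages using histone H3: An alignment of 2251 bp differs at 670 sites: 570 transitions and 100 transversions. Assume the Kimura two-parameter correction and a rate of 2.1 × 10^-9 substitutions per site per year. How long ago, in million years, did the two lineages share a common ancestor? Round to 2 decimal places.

P = 570/2251 ≈ 0.253221 and Q = 100/2251 ≈ 0.044425.
Under the Kimura two-parameter model, d = −½ ln(1 − 2P − Q) − ¼ ln(1 − 2Q).
1 − 2P − Q = 0.449133, giving −½ ln(0.449133) = 0.400218.
1 − 2Q = 0.91115, giving −¼ ln(0.91115) = 0.023262.
d = 0.400218 + 0.023262 = 0.423480.
Under a molecular clock d = 2μt, so t = d/(2μ) = 0.423480 / (2 × 2.1 × 10^-9) = 100.83 million years.

100.83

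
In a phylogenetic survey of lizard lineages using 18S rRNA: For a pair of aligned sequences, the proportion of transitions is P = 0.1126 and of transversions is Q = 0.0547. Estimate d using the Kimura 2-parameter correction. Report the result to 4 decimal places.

0.1931

Under the Kimura two-parameter model, d = −½ ln(1 − 2P − Q) − ¼ ln(1 − 2Q).
1 − 2P − Q = 0.7201, giving −½ ln(0.7201) = 0.164183.
1 − 2Q = 0.8906, giving −¼ ln(0.8906) = 0.028965.
d = 0.164183 + 0.028965 = 0.193148.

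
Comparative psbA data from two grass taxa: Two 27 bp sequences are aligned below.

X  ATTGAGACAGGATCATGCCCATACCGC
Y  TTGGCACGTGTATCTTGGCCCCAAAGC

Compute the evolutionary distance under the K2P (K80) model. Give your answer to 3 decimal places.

Of 27 sites, 2 differences are transitions and 12 are transversions, so P = 2/27 ≈ 0.074074 and Q = 12/27 ≈ 0.444444.
Under the Kimura two-parameter model, d = −½ ln(1 − 2P − Q) − ¼ ln(1 − 2Q).
1 − 2P − Q = 0.407408, giving −½ ln(0.407408) = 0.448970.
1 − 2Q = 0.111112, giving −¼ ln(0.111112) = 0.549304.
d = 0.448970 + 0.549304 = 0.998274.

0.998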